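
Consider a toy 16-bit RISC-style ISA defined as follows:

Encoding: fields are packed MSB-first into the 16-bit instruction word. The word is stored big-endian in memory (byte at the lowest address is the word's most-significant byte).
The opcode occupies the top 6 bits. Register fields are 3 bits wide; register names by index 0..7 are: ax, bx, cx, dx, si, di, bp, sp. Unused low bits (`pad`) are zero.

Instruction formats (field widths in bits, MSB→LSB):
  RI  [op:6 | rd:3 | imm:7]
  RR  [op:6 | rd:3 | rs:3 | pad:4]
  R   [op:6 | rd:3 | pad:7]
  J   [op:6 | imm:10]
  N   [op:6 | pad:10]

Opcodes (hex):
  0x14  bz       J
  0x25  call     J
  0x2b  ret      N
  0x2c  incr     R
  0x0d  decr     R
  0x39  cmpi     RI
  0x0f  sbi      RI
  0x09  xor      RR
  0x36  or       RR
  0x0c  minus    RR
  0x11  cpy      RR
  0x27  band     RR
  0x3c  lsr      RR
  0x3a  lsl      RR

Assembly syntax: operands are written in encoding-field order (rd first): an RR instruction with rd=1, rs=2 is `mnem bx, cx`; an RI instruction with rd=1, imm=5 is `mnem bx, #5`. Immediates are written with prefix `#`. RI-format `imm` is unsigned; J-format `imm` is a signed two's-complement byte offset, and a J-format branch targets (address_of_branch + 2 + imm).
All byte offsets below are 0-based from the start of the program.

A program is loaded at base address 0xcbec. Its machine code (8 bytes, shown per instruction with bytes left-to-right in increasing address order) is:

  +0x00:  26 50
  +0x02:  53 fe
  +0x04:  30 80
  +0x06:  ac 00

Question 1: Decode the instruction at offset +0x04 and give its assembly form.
off 0x04: read 30 80 as big → 0x3080
  top 6b → 0xc → minus [RR]
  [9:7] rd=1 = bx
  [6:4] rs=0 = ax

minus bx, ax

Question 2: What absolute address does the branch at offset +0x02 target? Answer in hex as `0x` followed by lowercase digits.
+0x02: 53 fe ⇒ word 0x53fe (big)
  opcode bits[15:10]=0x14: bz/J
  imm: (w>>0)&0x3ff=0x3fe (s10→-2) → #-2
  target = base 0xcbec + off 0x02 + 2 + imm -2 = 0xcbee

0xcbee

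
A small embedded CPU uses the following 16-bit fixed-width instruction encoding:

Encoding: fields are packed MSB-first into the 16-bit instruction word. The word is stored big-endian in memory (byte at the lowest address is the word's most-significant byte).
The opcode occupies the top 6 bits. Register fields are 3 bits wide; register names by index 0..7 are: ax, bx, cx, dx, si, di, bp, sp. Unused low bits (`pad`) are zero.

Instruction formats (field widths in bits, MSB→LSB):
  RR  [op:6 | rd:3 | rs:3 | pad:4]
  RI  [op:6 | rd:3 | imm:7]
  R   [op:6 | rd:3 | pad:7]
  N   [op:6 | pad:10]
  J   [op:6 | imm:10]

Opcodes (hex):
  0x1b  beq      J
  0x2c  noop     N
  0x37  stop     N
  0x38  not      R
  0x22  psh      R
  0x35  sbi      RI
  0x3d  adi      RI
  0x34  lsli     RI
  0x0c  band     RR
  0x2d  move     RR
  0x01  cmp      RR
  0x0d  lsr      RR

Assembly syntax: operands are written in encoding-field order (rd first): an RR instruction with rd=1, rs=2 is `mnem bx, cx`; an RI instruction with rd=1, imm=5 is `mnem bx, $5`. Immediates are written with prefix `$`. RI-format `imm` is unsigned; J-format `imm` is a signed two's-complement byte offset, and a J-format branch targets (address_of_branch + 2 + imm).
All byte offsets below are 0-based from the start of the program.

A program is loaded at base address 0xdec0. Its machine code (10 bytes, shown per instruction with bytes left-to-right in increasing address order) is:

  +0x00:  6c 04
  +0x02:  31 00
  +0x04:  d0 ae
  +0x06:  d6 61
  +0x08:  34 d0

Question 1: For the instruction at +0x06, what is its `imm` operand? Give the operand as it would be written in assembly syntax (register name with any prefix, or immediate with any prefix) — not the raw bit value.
off 0x06: read d6 61 as big → 0xd661
  top 6b → 0x35 → sbi [RI]
  [9:7] rd=4 = si
  [6:0] imm=97 = $97

$97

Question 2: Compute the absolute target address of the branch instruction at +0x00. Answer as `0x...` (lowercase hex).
0xdec6

off 0x00: read 6c 04 as big → 0x6c04
  op=0x6c04>>10=0x1b ⇒ beq (J)
  imm: (w>>0)&0x3ff=0x4 → $4
  target = base 0xdec0 + off 0x00 + 2 + imm 4 = 0xdec6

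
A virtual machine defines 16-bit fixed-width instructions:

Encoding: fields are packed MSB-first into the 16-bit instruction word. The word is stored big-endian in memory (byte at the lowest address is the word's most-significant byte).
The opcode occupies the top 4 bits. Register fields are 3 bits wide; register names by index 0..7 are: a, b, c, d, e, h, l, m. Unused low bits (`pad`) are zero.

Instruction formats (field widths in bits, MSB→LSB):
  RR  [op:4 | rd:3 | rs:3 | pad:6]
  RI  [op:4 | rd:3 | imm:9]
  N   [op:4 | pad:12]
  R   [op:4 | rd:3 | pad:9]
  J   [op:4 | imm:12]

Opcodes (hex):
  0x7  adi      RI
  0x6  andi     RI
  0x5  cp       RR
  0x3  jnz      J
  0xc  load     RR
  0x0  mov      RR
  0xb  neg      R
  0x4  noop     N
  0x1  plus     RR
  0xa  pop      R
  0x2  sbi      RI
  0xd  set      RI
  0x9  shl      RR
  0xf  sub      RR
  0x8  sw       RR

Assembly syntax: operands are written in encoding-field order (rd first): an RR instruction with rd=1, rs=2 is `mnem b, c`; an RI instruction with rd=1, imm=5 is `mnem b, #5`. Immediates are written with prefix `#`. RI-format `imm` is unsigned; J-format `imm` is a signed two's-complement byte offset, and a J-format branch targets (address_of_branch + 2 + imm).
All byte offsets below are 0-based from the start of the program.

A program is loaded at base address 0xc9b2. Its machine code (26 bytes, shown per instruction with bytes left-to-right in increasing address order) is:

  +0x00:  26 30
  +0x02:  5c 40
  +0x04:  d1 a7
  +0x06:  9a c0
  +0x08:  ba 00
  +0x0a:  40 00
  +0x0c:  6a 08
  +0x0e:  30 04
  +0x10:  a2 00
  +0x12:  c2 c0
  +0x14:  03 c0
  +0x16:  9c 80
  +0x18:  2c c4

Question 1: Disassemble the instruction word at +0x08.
neg h

[08] ba 00 → 0xba00
  opcode bits[15:12]=0xb: neg/R
  [11:9] rd=5 = h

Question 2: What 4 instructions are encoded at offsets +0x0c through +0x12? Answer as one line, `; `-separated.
+0x0c: 6a 08 ⇒ word 0x6a08 (big)
  op=0x6a08>>12=0x6 ⇒ andi (RI)
  rd: (w>>9)&0x7=0x5 → h
  imm: (w>>0)&0x1ff=0x8 → #8
+0x0e: 30 04 ⇒ word 0x3004 (big)
  op=0x3004>>12=0x3 ⇒ jnz (J)
  imm: (w>>0)&0xfff=0x4 → #4
+0x10: a2 00 ⇒ word 0xa200 (big)
  op=0xa200>>12=0xa ⇒ pop (R)
  rd: (w>>9)&0x7=0x1 → b
+0x12: c2 c0 ⇒ word 0xc2c0 (big)
  op=0xc2c0>>12=0xc ⇒ load (RR)
  rd: (w>>9)&0x7=0x1 → b
  rs: (w>>6)&0x7=0x3 → d

andi h, #8; jnz #4; pop b; load b, d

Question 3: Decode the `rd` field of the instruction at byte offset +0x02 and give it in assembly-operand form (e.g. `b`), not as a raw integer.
+0x02: 5c 40 ⇒ word 0x5c40 (big)
  opcode bits[15:12]=0x5: cp/RR
  [11:9] rd=6 = l
  [8:6] rs=1 = b

l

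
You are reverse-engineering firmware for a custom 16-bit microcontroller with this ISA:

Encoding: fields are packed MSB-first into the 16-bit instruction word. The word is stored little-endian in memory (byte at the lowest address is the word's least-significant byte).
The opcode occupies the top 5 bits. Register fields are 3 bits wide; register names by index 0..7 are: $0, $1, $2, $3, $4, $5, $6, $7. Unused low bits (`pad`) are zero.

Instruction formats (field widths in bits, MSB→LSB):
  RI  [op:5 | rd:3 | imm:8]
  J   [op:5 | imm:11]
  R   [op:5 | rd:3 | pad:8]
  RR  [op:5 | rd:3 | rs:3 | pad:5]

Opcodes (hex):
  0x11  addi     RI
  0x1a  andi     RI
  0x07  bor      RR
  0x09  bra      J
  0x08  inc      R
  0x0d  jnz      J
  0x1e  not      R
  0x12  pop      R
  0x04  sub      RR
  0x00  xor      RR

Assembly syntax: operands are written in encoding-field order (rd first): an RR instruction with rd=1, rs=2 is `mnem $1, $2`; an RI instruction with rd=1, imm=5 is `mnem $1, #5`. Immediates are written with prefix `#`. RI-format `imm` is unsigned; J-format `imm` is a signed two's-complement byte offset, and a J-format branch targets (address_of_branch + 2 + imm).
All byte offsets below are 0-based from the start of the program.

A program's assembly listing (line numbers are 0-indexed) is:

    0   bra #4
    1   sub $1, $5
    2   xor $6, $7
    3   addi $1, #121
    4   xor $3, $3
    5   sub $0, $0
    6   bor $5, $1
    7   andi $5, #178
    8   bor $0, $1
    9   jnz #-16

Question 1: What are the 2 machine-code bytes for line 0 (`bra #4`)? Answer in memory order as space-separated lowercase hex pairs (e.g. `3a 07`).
L0: bra op=0x9:5|imm=4:11 ⇒ 0x4804 ⇒ little 04 48

04 48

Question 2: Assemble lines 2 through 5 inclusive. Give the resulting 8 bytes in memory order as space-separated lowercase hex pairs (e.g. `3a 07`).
line 2 (xor): pack op=0x0:5|rd=6:3|rs=7:3|pad=0:5 = 0x06e0; little→ e0 06
line 3 (addi): pack op=0x11:5|rd=1:3|imm=121:8 = 0x8979; little→ 79 89
line 4 (xor): pack op=0x0:5|rd=3:3|rs=3:3|pad=0:5 = 0x0360; little→ 60 03
line 5 (sub): pack op=0x4:5|rd=0:3|rs=0:3|pad=0:5 = 0x2000; little→ 00 20

e0 06 79 89 60 03 00 20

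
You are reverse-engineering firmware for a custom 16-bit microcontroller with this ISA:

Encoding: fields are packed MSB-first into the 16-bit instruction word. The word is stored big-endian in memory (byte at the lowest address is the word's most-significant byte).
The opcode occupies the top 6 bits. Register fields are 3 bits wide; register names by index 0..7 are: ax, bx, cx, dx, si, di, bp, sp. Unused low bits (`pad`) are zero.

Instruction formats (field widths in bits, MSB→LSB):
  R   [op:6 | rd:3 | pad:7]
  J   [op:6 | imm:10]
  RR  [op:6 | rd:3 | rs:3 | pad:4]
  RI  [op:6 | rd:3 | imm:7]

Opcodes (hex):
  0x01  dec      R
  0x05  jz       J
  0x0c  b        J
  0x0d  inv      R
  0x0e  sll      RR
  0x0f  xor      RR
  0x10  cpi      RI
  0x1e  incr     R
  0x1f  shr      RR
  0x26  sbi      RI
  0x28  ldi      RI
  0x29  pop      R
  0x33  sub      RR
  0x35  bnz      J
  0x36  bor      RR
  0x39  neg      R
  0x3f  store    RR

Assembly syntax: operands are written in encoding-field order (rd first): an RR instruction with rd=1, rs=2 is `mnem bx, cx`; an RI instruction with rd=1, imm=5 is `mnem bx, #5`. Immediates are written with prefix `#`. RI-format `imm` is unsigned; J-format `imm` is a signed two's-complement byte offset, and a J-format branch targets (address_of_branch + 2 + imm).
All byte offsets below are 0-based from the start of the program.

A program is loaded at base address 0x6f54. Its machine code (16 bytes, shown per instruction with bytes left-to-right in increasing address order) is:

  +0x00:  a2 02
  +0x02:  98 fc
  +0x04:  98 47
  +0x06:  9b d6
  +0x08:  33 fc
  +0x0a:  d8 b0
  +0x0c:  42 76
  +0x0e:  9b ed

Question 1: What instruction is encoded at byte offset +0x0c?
cpi si, #118

@+0c  big-endian(42 76) = 0x4276
  opcode bits[15:10]=0x10: cpi/RI
  [9:7] rd=4 = si
  [6:0] imm=118 = #118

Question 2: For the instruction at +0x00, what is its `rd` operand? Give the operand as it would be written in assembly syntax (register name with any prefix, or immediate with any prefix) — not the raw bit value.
si

[00] a2 02 → 0xa202
  op=0xa202>>10=0x28 ⇒ ldi (RI)
  rd: (w>>7)&0x7=0x4 → si
  imm: (w>>0)&0x7f=0x2 → #2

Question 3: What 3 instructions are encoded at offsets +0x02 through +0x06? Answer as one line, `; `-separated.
@+02  big-endian(98 fc) = 0x98fc
  top 6b → 0x26 → sbi [RI]
  rd: (w>>7)&0x7=0x1 → bx
  imm: (w>>0)&0x7f=0x7c → #124
@+04  big-endian(98 47) = 0x9847
  top 6b → 0x26 → sbi [RI]
  rd: (w>>7)&0x7=0x0 → ax
  imm: (w>>0)&0x7f=0x47 → #71
@+06  big-endian(9b d6) = 0x9bd6
  top 6b → 0x26 → sbi [RI]
  rd: (w>>7)&0x7=0x7 → sp
  imm: (w>>0)&0x7f=0x56 → #86

sbi bx, #124; sbi ax, #71; sbi sp, #86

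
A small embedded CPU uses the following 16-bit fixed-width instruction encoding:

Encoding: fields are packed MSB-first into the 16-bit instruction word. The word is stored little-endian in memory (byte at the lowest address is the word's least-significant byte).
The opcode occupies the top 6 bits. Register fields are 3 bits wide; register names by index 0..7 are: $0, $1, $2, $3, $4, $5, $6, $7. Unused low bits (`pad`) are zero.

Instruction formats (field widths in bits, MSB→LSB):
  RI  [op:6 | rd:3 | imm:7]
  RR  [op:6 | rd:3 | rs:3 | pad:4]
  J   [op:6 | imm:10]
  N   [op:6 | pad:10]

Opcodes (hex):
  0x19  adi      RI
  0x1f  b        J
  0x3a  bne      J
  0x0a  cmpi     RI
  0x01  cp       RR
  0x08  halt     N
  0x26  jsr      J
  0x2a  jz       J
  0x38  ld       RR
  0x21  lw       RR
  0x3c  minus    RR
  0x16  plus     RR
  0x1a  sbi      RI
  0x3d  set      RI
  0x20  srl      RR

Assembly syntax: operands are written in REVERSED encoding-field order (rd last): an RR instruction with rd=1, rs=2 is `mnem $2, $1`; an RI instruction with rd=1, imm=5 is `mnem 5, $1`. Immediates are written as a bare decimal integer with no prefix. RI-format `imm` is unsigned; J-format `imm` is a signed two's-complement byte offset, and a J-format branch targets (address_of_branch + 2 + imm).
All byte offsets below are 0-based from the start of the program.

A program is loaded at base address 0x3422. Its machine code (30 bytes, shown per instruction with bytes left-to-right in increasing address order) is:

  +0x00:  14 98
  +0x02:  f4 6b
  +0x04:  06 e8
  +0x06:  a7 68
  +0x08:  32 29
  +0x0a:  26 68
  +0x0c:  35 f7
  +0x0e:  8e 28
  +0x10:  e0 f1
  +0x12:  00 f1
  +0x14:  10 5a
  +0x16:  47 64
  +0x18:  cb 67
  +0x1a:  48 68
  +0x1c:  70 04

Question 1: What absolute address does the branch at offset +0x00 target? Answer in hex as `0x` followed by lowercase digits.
0x3438

@+00  little-endian(14 98) = 0x9814
  top 6b → 0x26 → jsr [J]
  imm@[9:0]=0x14 ⇒ 20
  target = base 0x3422 + off 0x00 + 2 + imm 20 = 0x3438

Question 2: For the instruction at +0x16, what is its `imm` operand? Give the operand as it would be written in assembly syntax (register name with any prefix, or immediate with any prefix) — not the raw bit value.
71

+0x16: 47 64 ⇒ word 0x6447 (little)
  top 6b → 0x19 → adi [RI]
  rd: (w>>7)&0x7=0x0 → $0
  imm: (w>>0)&0x7f=0x47 → 71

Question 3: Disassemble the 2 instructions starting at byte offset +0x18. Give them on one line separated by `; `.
adi 75, $7; sbi 72, $0

+0x18: cb 67 ⇒ word 0x67cb (little)
  top 6b → 0x19 → adi [RI]
  [9:7] rd=7 = $7
  [6:0] imm=75 = 75
+0x1a: 48 68 ⇒ word 0x6848 (little)
  top 6b → 0x1a → sbi [RI]
  [9:7] rd=0 = $0
  [6:0] imm=72 = 72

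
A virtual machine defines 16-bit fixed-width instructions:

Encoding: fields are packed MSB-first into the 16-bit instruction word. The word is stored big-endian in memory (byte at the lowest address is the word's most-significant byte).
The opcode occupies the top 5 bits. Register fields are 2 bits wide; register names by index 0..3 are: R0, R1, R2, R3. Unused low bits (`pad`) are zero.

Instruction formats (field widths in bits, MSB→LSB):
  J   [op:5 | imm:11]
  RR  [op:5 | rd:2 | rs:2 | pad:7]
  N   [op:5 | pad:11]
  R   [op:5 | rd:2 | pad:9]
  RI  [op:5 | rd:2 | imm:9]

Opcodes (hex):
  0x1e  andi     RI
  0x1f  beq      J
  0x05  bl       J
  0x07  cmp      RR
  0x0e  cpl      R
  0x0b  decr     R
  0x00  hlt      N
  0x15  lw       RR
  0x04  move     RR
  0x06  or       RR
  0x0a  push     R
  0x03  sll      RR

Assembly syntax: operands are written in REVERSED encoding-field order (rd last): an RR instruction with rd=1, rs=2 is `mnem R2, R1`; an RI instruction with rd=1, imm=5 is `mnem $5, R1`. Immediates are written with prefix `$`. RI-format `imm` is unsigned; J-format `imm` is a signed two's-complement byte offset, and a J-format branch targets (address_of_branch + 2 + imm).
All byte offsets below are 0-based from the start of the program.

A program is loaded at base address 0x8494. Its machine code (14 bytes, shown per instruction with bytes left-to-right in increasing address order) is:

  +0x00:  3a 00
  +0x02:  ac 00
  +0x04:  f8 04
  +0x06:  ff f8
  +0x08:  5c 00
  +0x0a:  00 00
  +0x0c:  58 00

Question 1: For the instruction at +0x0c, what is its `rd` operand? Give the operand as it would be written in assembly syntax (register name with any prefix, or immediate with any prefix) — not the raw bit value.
R0

[0c] 58 00 → 0x5800
  top 5b → 0xb → decr [R]
  rd: (w>>9)&0x3=0x0 → R0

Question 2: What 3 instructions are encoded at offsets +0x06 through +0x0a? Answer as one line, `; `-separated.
+0x06: ff f8 ⇒ word 0xfff8 (big)
  opcode bits[15:11]=0x1f: beq/J
  [10:0] imm=2040 (s11→-8) = $-8
+0x08: 5c 00 ⇒ word 0x5c00 (big)
  opcode bits[15:11]=0xb: decr/R
  [10:9] rd=2 = R2
+0x0a: 00 00 ⇒ word 0x0000 (big)
  opcode bits[15:11]=0x0: hlt/N

beq $-8; decr R2; hlt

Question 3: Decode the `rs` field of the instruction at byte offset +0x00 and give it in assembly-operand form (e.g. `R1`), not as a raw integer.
[00] 3a 00 → 0x3a00
  top 5b → 0x7 → cmp [RR]
  [10:9] rd=1 = R1
  [8:7] rs=0 = R0

R0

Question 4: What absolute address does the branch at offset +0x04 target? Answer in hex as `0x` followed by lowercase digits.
[04] f8 04 → 0xf804
  opcode bits[15:11]=0x1f: beq/J
  imm@[10:0]=0x4 ⇒ $4
  target = base 0x8494 + off 0x04 + 2 + imm 4 = 0x849e

0x849e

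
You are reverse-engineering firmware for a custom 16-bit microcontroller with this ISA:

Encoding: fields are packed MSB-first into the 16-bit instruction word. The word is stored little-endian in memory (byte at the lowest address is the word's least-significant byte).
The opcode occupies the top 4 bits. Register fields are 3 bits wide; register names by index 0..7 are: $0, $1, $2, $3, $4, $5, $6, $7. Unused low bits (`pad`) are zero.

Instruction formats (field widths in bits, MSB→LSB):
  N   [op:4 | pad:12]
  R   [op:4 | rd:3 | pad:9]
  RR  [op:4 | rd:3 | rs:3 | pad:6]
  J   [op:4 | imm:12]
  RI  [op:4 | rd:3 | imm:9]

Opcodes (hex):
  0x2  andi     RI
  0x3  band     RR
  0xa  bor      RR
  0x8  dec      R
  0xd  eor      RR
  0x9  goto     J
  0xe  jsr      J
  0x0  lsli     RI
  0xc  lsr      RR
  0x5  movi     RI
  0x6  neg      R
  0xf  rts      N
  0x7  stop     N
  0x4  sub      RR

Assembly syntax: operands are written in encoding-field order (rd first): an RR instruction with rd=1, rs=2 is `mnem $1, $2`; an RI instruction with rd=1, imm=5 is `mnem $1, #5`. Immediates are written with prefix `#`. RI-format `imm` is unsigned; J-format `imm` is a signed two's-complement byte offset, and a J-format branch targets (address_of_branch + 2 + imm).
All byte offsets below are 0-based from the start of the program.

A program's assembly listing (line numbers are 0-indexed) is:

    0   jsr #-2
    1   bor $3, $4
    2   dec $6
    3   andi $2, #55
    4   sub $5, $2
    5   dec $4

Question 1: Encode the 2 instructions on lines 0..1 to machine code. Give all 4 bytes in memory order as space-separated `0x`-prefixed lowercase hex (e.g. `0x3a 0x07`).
0xfe 0xef 0x00 0xa7

0. jsr fields op=0xe:4|imm=-2:12 → word effeh → fe ef
1. bor fields op=0xa:4|rd=3:3|rs=4:3|pad=0:6 → word a700h → 00 a7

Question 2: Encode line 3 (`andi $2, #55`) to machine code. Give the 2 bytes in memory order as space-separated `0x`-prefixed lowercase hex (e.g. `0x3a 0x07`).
0x37 0x24

L3: andi op=0x2:4|rd=2:3|imm=55:9 ⇒ 0x2437 ⇒ little 37 24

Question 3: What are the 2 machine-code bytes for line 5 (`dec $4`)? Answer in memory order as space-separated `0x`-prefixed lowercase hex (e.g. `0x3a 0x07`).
L5: dec op=0x8:4|rd=4:3|pad=0:9 ⇒ 0x8800 ⇒ little 00 88

0x00 0x88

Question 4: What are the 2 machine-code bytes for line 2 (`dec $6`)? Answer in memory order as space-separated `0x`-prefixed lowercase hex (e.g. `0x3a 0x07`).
0x00 0x8c

L2: dec op=0x8:4|rd=6:3|pad=0:9 ⇒ 0x8c00 ⇒ little 00 8c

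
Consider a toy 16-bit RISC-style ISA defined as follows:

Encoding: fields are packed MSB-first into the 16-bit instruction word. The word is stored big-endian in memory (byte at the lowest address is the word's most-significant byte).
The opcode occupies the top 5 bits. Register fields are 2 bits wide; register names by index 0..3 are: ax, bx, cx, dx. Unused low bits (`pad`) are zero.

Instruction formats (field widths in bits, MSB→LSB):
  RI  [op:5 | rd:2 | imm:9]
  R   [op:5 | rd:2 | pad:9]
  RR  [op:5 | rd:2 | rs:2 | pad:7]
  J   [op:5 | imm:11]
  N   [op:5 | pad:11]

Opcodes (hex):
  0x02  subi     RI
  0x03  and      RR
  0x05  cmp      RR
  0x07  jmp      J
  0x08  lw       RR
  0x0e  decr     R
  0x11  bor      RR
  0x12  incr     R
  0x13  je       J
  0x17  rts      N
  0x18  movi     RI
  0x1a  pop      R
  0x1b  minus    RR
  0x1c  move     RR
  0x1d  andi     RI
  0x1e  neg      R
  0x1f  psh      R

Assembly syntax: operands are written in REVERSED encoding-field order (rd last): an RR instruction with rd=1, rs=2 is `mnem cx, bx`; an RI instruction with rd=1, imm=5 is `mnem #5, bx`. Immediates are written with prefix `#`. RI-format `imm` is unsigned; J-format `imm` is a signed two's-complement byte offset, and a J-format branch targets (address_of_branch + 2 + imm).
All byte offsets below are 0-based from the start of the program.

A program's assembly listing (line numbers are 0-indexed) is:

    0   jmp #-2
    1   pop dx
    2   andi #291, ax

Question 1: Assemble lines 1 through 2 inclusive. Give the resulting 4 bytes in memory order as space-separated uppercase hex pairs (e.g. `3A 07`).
1. pop fields op=0x1a:5|rd=3:2|pad=0:9 → word d600h → d6 00
2. andi fields op=0x1d:5|rd=0:2|imm=291:9 → word e923h → e9 23

D6 00 E9 23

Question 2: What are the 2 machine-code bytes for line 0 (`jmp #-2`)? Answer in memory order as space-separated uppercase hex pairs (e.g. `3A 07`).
3F FE

L0: jmp op=0x7:5|imm=-2:11 ⇒ 0x3ffe ⇒ big 3f fe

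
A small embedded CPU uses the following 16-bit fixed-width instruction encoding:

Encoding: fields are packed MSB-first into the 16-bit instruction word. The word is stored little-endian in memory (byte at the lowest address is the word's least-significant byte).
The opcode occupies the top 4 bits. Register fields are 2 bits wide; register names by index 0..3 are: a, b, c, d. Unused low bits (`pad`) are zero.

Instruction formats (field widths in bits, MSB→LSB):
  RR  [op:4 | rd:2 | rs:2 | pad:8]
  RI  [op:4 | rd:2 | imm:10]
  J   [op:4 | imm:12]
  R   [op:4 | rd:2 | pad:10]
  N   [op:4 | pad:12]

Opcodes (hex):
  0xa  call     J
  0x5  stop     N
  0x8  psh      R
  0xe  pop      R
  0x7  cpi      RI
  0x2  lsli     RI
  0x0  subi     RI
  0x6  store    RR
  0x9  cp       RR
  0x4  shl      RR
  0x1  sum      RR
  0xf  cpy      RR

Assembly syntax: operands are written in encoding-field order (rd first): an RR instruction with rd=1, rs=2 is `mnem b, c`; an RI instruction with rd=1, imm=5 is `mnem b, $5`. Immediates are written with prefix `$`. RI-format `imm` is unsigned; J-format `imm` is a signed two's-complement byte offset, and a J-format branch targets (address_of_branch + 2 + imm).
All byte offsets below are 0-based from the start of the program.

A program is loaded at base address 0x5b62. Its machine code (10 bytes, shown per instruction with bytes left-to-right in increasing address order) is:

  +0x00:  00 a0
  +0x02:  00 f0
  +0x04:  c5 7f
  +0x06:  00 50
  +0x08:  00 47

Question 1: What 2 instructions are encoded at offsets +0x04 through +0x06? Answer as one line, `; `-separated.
+0x04: c5 7f ⇒ word 0x7fc5 (little)
  op=0x7fc5>>12=0x7 ⇒ cpi (RI)
  rd@[11:10]=0x3 ⇒ d
  imm@[9:0]=0x3c5 ⇒ $965
+0x06: 00 50 ⇒ word 0x5000 (little)
  op=0x5000>>12=0x5 ⇒ stop (N)

cpi d, $965; stop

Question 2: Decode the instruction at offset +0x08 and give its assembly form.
shl b, d

[08] 00 47 → 0x4700
  top 4b → 0x4 → shl [RR]
  [11:10] rd=1 = b
  [9:8] rs=3 = d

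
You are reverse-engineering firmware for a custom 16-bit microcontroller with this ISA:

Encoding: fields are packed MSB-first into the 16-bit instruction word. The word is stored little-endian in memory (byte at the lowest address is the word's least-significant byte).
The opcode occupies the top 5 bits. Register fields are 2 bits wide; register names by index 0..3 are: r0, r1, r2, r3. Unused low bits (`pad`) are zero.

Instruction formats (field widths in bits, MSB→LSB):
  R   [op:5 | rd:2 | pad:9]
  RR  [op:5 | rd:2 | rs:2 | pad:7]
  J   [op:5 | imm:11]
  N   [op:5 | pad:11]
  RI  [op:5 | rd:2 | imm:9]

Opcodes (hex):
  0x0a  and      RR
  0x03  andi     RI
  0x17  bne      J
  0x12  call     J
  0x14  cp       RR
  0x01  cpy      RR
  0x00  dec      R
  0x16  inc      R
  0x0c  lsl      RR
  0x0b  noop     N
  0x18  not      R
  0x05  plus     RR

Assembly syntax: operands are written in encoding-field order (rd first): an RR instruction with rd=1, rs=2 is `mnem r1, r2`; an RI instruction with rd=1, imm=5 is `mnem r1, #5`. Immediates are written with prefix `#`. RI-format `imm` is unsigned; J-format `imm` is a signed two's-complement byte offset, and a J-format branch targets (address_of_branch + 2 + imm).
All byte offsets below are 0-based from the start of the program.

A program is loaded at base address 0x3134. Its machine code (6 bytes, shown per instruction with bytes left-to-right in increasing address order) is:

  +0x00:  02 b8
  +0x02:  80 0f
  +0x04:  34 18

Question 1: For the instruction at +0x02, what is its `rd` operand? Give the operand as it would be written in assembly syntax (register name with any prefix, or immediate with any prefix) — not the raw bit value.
r3

[02] 80 0f → 0x0f80
  op=0x0f80>>11=0x1 ⇒ cpy (RR)
  rd: (w>>9)&0x3=0x3 → r3
  rs: (w>>7)&0x3=0x3 → r3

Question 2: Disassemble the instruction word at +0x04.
andi r0, #52

[04] 34 18 → 0x1834
  op=0x1834>>11=0x3 ⇒ andi (RI)
  rd: (w>>9)&0x3=0x0 → r0
  imm: (w>>0)&0x1ff=0x34 → #52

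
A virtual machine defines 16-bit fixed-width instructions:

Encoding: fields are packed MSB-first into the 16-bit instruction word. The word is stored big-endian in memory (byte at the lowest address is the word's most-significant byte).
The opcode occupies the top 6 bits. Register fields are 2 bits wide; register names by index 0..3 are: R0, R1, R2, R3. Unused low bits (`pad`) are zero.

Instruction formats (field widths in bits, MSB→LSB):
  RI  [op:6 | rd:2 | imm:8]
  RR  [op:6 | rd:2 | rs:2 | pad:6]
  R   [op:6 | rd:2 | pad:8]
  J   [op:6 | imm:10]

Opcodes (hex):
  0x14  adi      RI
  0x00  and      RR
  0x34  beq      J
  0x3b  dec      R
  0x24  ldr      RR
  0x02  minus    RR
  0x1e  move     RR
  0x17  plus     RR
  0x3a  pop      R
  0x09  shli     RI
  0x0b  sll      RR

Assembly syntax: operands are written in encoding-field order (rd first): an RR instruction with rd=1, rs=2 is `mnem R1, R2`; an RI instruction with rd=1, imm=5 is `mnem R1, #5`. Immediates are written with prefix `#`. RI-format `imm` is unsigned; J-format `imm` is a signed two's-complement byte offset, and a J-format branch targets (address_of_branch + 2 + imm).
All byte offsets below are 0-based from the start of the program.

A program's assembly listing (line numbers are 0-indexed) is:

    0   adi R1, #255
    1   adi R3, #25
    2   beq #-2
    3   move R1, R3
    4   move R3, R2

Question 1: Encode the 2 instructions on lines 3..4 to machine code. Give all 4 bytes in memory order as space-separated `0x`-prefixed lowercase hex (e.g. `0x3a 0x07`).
0x79 0xc0 0x7b 0x80

3. move fields op=0x1e:6|rd=1:2|rs=3:2|pad=0:6 → word 79c0h → 79 c0
4. move fields op=0x1e:6|rd=3:2|rs=2:2|pad=0:6 → word 7b80h → 7b 80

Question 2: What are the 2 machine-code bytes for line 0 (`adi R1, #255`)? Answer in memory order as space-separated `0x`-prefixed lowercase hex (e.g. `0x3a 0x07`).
L0: adi op=0x14:6|rd=1:2|imm=255:8 ⇒ 0x51ff ⇒ big 51 ff

0x51 0xff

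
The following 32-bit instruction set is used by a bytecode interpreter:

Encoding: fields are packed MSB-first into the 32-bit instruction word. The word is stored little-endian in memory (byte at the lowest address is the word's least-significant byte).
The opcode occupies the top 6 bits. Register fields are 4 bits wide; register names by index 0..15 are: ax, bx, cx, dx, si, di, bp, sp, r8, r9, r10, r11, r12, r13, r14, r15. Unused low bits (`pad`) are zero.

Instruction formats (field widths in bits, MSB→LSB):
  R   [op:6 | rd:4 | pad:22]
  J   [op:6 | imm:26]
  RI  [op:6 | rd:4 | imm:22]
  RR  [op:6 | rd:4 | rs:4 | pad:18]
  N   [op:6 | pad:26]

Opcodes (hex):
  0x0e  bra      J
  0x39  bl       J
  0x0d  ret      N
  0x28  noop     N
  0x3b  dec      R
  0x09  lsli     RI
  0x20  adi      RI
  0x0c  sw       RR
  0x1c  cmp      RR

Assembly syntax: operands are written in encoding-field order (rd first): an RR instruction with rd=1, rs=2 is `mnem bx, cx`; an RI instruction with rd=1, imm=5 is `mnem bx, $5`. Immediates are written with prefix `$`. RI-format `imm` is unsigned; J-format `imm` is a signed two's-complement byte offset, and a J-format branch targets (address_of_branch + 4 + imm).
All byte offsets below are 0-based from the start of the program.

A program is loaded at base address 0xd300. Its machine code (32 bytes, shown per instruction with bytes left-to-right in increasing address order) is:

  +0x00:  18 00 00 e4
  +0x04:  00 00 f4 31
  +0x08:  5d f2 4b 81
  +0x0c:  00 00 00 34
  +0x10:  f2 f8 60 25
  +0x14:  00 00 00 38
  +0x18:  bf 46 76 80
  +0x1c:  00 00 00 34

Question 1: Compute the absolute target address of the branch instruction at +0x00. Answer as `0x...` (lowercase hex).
0xd31c

off 0x00: read 18 00 00 e4 as little → 0xe4000018
  op=0xe4000018>>26=0x39 ⇒ bl (J)
  imm@[25:0]=0x18 ⇒ $24
  target = base 0xd300 + off 0x00 + 4 + imm 24 = 0xd31c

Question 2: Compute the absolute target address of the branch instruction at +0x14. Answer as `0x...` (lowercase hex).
off 0x14: read 00 00 00 38 as little → 0x38000000
  op=0x38000000>>26=0xe ⇒ bra (J)
  [25:0] imm=0 = $0
  target = base 0xd300 + off 0x14 + 4 + imm 0 = 0xd318

0xd318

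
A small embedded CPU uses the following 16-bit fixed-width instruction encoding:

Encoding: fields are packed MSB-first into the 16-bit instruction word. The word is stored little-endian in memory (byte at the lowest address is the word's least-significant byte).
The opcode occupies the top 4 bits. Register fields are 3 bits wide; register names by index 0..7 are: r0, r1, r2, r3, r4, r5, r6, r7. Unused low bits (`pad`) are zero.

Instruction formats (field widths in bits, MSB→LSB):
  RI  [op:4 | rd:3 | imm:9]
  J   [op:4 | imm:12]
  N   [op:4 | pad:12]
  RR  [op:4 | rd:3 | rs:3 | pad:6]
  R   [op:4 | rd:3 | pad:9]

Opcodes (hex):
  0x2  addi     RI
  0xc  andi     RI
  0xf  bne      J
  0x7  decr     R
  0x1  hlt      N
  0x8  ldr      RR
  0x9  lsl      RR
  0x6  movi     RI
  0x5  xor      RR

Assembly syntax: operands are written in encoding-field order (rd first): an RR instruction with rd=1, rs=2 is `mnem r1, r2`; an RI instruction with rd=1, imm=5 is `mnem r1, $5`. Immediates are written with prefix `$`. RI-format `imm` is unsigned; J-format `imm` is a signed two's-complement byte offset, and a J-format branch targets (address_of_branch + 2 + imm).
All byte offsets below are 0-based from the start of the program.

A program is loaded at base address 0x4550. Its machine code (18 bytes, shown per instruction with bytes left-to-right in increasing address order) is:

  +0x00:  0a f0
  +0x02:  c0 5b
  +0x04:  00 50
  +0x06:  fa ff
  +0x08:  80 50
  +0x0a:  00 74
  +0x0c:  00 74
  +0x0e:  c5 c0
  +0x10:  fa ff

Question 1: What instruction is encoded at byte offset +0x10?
bne $-6

@+10  little-endian(fa ff) = 0xfffa
  top 4b → 0xf → bne [J]
  imm@[11:0]=0xffa (s12→-6) ⇒ $-6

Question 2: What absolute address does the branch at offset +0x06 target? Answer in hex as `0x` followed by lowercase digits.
0x4552

+0x06: fa ff ⇒ word 0xfffa (little)
  op=0xfffa>>12=0xf ⇒ bne (J)
  imm@[11:0]=0xffa (s12→-6) ⇒ $-6
  target = base 0x4550 + off 0x06 + 2 + imm -6 = 0x4552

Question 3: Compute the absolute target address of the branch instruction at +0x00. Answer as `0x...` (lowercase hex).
0x455c

off 0x00: read 0a f0 as little → 0xf00a
  opcode bits[15:12]=0xf: bne/J
  imm: (w>>0)&0xfff=0xa → $10
  target = base 0x4550 + off 0x00 + 2 + imm 10 = 0x455c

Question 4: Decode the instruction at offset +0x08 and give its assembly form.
+0x08: 80 50 ⇒ word 0x5080 (little)
  opcode bits[15:12]=0x5: xor/RR
  [11:9] rd=0 = r0
  [8:6] rs=2 = r2

xor r0, r2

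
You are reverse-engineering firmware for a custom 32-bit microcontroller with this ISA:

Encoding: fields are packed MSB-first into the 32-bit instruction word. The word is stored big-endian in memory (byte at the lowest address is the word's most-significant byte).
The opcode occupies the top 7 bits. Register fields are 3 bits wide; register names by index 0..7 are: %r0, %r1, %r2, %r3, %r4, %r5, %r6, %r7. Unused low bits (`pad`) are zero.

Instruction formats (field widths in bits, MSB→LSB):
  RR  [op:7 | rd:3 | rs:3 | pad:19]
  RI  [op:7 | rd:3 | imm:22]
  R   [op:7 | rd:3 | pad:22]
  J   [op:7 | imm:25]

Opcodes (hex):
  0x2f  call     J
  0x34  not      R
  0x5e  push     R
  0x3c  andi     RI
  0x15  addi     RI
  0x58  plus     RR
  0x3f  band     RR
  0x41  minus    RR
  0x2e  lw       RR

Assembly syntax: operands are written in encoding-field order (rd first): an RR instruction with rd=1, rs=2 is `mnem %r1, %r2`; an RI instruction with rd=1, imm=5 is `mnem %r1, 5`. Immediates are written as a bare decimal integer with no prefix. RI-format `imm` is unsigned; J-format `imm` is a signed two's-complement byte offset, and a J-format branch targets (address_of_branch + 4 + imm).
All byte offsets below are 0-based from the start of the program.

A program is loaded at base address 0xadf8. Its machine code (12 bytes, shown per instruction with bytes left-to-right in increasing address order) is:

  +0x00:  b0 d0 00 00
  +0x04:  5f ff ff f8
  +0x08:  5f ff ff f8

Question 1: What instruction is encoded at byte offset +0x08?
call -8

@+08  big-endian(5f ff ff f8) = 0x5ffffff8
  top 7b → 0x2f → call [J]
  imm: (w>>0)&0x1ffffff=0x1fffff8 (s25→-8) → -8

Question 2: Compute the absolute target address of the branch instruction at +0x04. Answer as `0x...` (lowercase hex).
0xadf8

off 0x04: read 5f ff ff f8 as big → 0x5ffffff8
  top 7b → 0x2f → call [J]
  imm: (w>>0)&0x1ffffff=0x1fffff8 (s25→-8) → -8
  target = base 0xadf8 + off 0x04 + 4 + imm -8 = 0xadf8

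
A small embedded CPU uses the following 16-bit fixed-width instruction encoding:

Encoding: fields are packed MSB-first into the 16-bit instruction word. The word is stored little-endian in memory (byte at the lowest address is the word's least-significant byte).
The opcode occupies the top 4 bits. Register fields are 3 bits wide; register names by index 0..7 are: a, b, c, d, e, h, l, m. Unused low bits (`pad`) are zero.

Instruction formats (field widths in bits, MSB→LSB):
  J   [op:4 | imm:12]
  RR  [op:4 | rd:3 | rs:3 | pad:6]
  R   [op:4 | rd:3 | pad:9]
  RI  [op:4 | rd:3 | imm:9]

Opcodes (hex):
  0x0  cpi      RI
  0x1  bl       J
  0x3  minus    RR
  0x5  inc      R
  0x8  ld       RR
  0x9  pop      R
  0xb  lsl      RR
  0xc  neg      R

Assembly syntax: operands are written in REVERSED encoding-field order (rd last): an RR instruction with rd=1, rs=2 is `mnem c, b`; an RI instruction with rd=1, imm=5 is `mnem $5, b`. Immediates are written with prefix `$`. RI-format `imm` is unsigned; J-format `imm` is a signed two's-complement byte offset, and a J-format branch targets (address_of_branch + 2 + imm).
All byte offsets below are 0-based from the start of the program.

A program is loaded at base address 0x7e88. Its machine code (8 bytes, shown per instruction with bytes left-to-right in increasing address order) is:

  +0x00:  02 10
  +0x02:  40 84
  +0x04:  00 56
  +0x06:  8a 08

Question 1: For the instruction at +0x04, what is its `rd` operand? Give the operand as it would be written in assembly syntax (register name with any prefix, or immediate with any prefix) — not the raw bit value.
[04] 00 56 → 0x5600
  op=0x5600>>12=0x5 ⇒ inc (R)
  rd: (w>>9)&0x7=0x3 → d

d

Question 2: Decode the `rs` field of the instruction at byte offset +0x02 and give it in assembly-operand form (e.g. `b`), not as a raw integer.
b

@+02  little-endian(40 84) = 0x8440
  opcode bits[15:12]=0x8: ld/RR
  rd@[11:9]=0x2 ⇒ c
  rs@[8:6]=0x1 ⇒ b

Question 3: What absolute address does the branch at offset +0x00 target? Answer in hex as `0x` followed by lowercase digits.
0x7e8c

+0x00: 02 10 ⇒ word 0x1002 (little)
  top 4b → 0x1 → bl [J]
  imm: (w>>0)&0xfff=0x2 → $2
  target = base 0x7e88 + off 0x00 + 2 + imm 2 = 0x7e8c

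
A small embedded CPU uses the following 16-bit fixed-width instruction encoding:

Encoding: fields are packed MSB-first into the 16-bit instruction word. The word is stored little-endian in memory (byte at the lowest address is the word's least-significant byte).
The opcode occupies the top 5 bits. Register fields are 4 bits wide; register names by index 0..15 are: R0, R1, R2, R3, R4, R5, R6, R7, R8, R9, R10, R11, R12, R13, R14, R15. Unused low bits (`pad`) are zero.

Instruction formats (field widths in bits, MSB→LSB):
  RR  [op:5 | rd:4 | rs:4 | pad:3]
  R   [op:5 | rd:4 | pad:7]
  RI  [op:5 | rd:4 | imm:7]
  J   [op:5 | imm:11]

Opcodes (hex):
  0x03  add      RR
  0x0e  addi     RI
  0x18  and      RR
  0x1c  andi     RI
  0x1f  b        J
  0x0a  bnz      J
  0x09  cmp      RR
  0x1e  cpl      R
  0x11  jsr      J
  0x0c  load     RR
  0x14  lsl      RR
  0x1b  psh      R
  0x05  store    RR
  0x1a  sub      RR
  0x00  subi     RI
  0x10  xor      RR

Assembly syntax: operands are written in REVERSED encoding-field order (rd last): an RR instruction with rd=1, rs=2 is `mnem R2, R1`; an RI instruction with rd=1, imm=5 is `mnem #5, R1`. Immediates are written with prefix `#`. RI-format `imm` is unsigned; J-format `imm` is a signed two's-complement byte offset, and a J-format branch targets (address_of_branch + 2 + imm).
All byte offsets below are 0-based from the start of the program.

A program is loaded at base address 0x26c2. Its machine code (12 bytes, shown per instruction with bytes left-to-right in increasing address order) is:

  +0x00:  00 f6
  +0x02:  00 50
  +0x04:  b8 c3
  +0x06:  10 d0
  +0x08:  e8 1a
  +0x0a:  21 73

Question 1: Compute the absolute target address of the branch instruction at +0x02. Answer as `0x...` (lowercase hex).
0x26c6

@+02  little-endian(00 50) = 0x5000
  op=0x5000>>11=0xa ⇒ bnz (J)
  imm@[10:0]=0x0 ⇒ #0
  target = base 0x26c2 + off 0x02 + 2 + imm 0 = 0x26c6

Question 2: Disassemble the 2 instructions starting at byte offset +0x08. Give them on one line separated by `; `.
[08] e8 1a → 0x1ae8
  top 5b → 0x3 → add [RR]
  rd: (w>>7)&0xf=0x5 → R5
  rs: (w>>3)&0xf=0xd → R13
[0a] 21 73 → 0x7321
  top 5b → 0xe → addi [RI]
  rd: (w>>7)&0xf=0x6 → R6
  imm: (w>>0)&0x7f=0x21 → #33

add R13, R5; addi #33, R6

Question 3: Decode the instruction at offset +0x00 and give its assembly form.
@+00  little-endian(00 f6) = 0xf600
  top 5b → 0x1e → cpl [R]
  [10:7] rd=12 = R12

cpl R12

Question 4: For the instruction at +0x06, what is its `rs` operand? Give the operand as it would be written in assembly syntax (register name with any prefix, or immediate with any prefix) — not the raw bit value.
R2

+0x06: 10 d0 ⇒ word 0xd010 (little)
  op=0xd010>>11=0x1a ⇒ sub (RR)
  [10:7] rd=0 = R0
  [6:3] rs=2 = R2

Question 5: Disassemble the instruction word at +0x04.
and R7, R7

+0x04: b8 c3 ⇒ word 0xc3b8 (little)
  top 5b → 0x18 → and [RR]
  [10:7] rd=7 = R7
  [6:3] rs=7 = R7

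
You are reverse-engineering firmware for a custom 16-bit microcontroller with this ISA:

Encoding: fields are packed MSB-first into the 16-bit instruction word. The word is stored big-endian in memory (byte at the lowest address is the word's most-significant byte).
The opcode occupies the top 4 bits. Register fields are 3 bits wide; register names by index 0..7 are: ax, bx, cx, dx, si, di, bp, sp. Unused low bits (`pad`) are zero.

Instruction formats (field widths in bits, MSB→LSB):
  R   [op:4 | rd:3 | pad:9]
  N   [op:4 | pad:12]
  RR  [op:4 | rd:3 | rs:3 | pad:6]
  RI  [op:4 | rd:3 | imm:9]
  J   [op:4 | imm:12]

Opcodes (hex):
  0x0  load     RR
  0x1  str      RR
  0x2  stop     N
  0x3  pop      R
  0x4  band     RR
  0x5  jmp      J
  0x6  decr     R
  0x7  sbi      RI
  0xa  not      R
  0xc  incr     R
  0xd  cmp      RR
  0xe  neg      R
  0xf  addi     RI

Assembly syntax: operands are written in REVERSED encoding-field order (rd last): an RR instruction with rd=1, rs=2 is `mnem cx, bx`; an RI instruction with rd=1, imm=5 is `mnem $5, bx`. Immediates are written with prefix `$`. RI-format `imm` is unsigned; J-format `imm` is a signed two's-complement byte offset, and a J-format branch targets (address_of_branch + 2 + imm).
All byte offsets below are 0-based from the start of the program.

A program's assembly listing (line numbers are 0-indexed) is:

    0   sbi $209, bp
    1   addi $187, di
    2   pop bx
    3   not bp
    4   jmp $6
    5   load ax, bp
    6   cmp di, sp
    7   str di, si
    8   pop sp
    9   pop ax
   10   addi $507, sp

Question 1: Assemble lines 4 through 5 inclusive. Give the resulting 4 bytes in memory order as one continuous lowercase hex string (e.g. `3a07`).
50060c00

line 4 (jmp): pack op=0x5:4|imm=6:12 = 0x5006; big→ 50 06
line 5 (load): pack op=0x0:4|rd=6:3|rs=0:3|pad=0:6 = 0x0c00; big→ 0c 00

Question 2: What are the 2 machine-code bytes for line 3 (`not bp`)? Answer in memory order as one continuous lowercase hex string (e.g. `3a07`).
L3: not op=0xa:4|rd=6:3|pad=0:9 ⇒ 0xac00 ⇒ big ac 00

ac00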